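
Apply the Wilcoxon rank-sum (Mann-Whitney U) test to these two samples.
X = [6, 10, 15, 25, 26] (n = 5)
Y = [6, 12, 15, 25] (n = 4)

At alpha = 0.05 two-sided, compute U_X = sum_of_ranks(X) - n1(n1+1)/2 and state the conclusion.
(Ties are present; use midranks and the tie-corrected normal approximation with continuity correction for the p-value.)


Step 1: Combine and sort all 9 observations; assign midranks.
sorted (value, group): (6,X), (6,Y), (10,X), (12,Y), (15,X), (15,Y), (25,X), (25,Y), (26,X)
ranks: 6->1.5, 6->1.5, 10->3, 12->4, 15->5.5, 15->5.5, 25->7.5, 25->7.5, 26->9
Step 2: Rank sum for X: R1 = 1.5 + 3 + 5.5 + 7.5 + 9 = 26.5.
Step 3: U_X = R1 - n1(n1+1)/2 = 26.5 - 5*6/2 = 26.5 - 15 = 11.5.
       U_Y = n1*n2 - U_X = 20 - 11.5 = 8.5.
Step 4: Ties are present, so use the tie-corrected normal approximation (with continuity correction) for the p-value.
Step 5: p-value = 0.804081; compare to alpha = 0.05. fail to reject H0.

U_X = 11.5, p = 0.804081, fail to reject H0 at alpha = 0.05.


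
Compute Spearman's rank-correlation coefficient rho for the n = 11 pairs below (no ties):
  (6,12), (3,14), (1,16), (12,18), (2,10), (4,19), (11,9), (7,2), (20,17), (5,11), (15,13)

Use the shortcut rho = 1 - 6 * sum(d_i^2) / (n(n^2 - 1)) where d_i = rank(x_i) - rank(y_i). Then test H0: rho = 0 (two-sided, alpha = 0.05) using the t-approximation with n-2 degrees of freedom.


Step 1: Rank x and y separately (midranks; no ties here).
rank(x): 6->6, 3->3, 1->1, 12->9, 2->2, 4->4, 11->8, 7->7, 20->11, 5->5, 15->10
rank(y): 12->5, 14->7, 16->8, 18->10, 10->3, 19->11, 9->2, 2->1, 17->9, 11->4, 13->6
Step 2: d_i = R_x(i) - R_y(i); compute d_i^2.
  (6-5)^2=1, (3-7)^2=16, (1-8)^2=49, (9-10)^2=1, (2-3)^2=1, (4-11)^2=49, (8-2)^2=36, (7-1)^2=36, (11-9)^2=4, (5-4)^2=1, (10-6)^2=16
sum(d^2) = 210.
Step 3: rho = 1 - 6*210 / (11*(11^2 - 1)) = 1 - 1260/1320 = 0.045455.
Step 4: Under H0, t = rho * sqrt((n-2)/(1-rho^2)) = 0.1365 ~ t(9).
Step 5: Two-sided p-value from the t-distribution with 9 df = 0.894427.
Step 6: alpha = 0.05. fail to reject H0.

rho = 0.0455, p = 0.894427, fail to reject H0 at alpha = 0.05.


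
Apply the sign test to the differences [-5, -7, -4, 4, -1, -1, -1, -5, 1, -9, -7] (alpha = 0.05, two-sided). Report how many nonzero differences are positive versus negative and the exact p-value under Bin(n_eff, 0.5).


Step 1: Discard zero differences. Original n = 11; n_eff = number of nonzero differences = 11.
Nonzero differences (with sign): -5, -7, -4, +4, -1, -1, -1, -5, +1, -9, -7
Step 2: Count signs: positive = 2, negative = 9.
Step 3: Under H0: P(positive) = 0.5, so the number of positives S ~ Bin(11, 0.5).
Step 4: Two-sided exact p-value = sum of Bin(11,0.5) probabilities at or below the observed probability = 0.065430.
Step 5: alpha = 0.05. fail to reject H0.

n_eff = 11, pos = 2, neg = 9, p = 0.065430, fail to reject H0.


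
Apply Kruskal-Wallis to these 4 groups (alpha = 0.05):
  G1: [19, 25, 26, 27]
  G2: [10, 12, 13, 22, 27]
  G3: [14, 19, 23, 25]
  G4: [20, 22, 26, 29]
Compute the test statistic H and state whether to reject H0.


Step 1: Combine all N = 17 observations and assign midranks.
sorted (value, group, rank): (10,G2,1), (12,G2,2), (13,G2,3), (14,G3,4), (19,G1,5.5), (19,G3,5.5), (20,G4,7), (22,G2,8.5), (22,G4,8.5), (23,G3,10), (25,G1,11.5), (25,G3,11.5), (26,G1,13.5), (26,G4,13.5), (27,G1,15.5), (27,G2,15.5), (29,G4,17)
Step 2: Sum ranks within each group.
R_1 = 46 (n_1 = 4)
R_2 = 30 (n_2 = 5)
R_3 = 31 (n_3 = 4)
R_4 = 46 (n_4 = 4)
Step 3: H = 12/(N(N+1)) * sum(R_i^2/n_i) - 3(N+1)
     = 12/(17*18) * (46^2/4 + 30^2/5 + 31^2/4 + 46^2/4) - 3*18
     = 0.039216 * 1478.25 - 54
     = 3.970588.
Step 4: Ties present; correction factor C = 1 - 30/(17^3 - 17) = 0.993873. Corrected H = 3.970588 / 0.993873 = 3.995068.
Step 5: Under H0, H ~ chi^2(3); p-value = 0.261997.
Step 6: alpha = 0.05. fail to reject H0.

H = 3.9951, df = 3, p = 0.261997, fail to reject H0.


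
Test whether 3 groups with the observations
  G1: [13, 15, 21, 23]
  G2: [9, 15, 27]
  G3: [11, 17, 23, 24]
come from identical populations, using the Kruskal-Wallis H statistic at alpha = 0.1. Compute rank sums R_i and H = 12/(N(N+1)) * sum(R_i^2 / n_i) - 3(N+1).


Step 1: Combine all N = 11 observations and assign midranks.
sorted (value, group, rank): (9,G2,1), (11,G3,2), (13,G1,3), (15,G1,4.5), (15,G2,4.5), (17,G3,6), (21,G1,7), (23,G1,8.5), (23,G3,8.5), (24,G3,10), (27,G2,11)
Step 2: Sum ranks within each group.
R_1 = 23 (n_1 = 4)
R_2 = 16.5 (n_2 = 3)
R_3 = 26.5 (n_3 = 4)
Step 3: H = 12/(N(N+1)) * sum(R_i^2/n_i) - 3(N+1)
     = 12/(11*12) * (23^2/4 + 16.5^2/3 + 26.5^2/4) - 3*12
     = 0.090909 * 398.562 - 36
     = 0.232955.
Step 4: Ties present; correction factor C = 1 - 12/(11^3 - 11) = 0.990909. Corrected H = 0.232955 / 0.990909 = 0.235092.
Step 5: Under H0, H ~ chi^2(2); p-value = 0.889100.
Step 6: alpha = 0.1. fail to reject H0.

H = 0.2351, df = 2, p = 0.889100, fail to reject H0.


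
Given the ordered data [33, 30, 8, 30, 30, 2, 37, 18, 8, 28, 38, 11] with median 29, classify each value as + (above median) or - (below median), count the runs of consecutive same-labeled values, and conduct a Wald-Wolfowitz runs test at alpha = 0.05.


Step 1: Compute median = 29; label A = above, B = below.
Labels in order: AABAABABBBAB  (n_A = 6, n_B = 6)
Step 2: Count runs R = 8.
Step 3: Under H0 (random ordering), E[R] = 2*n_A*n_B/(n_A+n_B) + 1 = 2*6*6/12 + 1 = 7.0000.
        Var[R] = 2*n_A*n_B*(2*n_A*n_B - n_A - n_B) / ((n_A+n_B)^2 * (n_A+n_B-1)) = 4320/1584 = 2.7273.
        SD[R] = 1.6514.
Step 4: Continuity-corrected z = (R - 0.5 - E[R]) / SD[R] = (8 - 0.5 - 7.0000) / 1.6514 = 0.3028.
Step 5: Two-sided p-value via normal approximation = 2*(1 - Phi(|z|)) = 0.762069.
Step 6: alpha = 0.05. fail to reject H0.

R = 8, z = 0.3028, p = 0.762069, fail to reject H0.


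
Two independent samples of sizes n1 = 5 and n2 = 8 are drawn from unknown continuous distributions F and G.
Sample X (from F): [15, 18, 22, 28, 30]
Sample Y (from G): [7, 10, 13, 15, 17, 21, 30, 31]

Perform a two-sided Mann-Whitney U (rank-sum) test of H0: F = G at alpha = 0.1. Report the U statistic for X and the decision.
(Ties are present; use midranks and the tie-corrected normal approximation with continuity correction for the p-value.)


Step 1: Combine and sort all 13 observations; assign midranks.
sorted (value, group): (7,Y), (10,Y), (13,Y), (15,X), (15,Y), (17,Y), (18,X), (21,Y), (22,X), (28,X), (30,X), (30,Y), (31,Y)
ranks: 7->1, 10->2, 13->3, 15->4.5, 15->4.5, 17->6, 18->7, 21->8, 22->9, 28->10, 30->11.5, 30->11.5, 31->13
Step 2: Rank sum for X: R1 = 4.5 + 7 + 9 + 10 + 11.5 = 42.
Step 3: U_X = R1 - n1(n1+1)/2 = 42 - 5*6/2 = 42 - 15 = 27.
       U_Y = n1*n2 - U_X = 40 - 27 = 13.
Step 4: Ties are present, so use the tie-corrected normal approximation (with continuity correction) for the p-value.
Step 5: p-value = 0.340019; compare to alpha = 0.1. fail to reject H0.

U_X = 27, p = 0.340019, fail to reject H0 at alpha = 0.1.


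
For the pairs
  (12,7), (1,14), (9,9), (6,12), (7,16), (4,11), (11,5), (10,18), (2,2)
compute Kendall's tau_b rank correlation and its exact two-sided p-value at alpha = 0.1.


Step 1: Enumerate the 36 unordered pairs (i,j) with i<j and classify each by sign(x_j-x_i) * sign(y_j-y_i).
  (1,2):dx=-11,dy=+7->D; (1,3):dx=-3,dy=+2->D; (1,4):dx=-6,dy=+5->D; (1,5):dx=-5,dy=+9->D
  (1,6):dx=-8,dy=+4->D; (1,7):dx=-1,dy=-2->C; (1,8):dx=-2,dy=+11->D; (1,9):dx=-10,dy=-5->C
  (2,3):dx=+8,dy=-5->D; (2,4):dx=+5,dy=-2->D; (2,5):dx=+6,dy=+2->C; (2,6):dx=+3,dy=-3->D
  (2,7):dx=+10,dy=-9->D; (2,8):dx=+9,dy=+4->C; (2,9):dx=+1,dy=-12->D; (3,4):dx=-3,dy=+3->D
  (3,5):dx=-2,dy=+7->D; (3,6):dx=-5,dy=+2->D; (3,7):dx=+2,dy=-4->D; (3,8):dx=+1,dy=+9->C
  (3,9):dx=-7,dy=-7->C; (4,5):dx=+1,dy=+4->C; (4,6):dx=-2,dy=-1->C; (4,7):dx=+5,dy=-7->D
  (4,8):dx=+4,dy=+6->C; (4,9):dx=-4,dy=-10->C; (5,6):dx=-3,dy=-5->C; (5,7):dx=+4,dy=-11->D
  (5,8):dx=+3,dy=+2->C; (5,9):dx=-5,dy=-14->C; (6,7):dx=+7,dy=-6->D; (6,8):dx=+6,dy=+7->C
  (6,9):dx=-2,dy=-9->C; (7,8):dx=-1,dy=+13->D; (7,9):dx=-9,dy=-3->C; (8,9):dx=-8,dy=-16->C
Step 2: C = 17, D = 19, total pairs = 36.
Step 3: tau = (C - D)/(n(n-1)/2) = (17 - 19)/36 = -0.055556.
Step 4: Exact two-sided p-value (enumerate n! = 362880 permutations of y under H0): p = 0.919455.
Step 5: alpha = 0.1. fail to reject H0.

tau_b = -0.0556 (C=17, D=19), p = 0.919455, fail to reject H0.


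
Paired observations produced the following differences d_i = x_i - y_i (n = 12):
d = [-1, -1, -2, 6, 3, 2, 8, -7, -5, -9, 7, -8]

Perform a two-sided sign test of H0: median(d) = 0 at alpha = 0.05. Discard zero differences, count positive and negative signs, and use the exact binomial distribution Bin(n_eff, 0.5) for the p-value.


Step 1: Discard zero differences. Original n = 12; n_eff = number of nonzero differences = 12.
Nonzero differences (with sign): -1, -1, -2, +6, +3, +2, +8, -7, -5, -9, +7, -8
Step 2: Count signs: positive = 5, negative = 7.
Step 3: Under H0: P(positive) = 0.5, so the number of positives S ~ Bin(12, 0.5).
Step 4: Two-sided exact p-value = sum of Bin(12,0.5) probabilities at or below the observed probability = 0.774414.
Step 5: alpha = 0.05. fail to reject H0.

n_eff = 12, pos = 5, neg = 7, p = 0.774414, fail to reject H0.


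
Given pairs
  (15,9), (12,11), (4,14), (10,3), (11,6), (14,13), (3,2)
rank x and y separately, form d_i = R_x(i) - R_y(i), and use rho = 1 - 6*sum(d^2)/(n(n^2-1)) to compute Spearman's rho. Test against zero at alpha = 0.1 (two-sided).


Step 1: Rank x and y separately (midranks; no ties here).
rank(x): 15->7, 12->5, 4->2, 10->3, 11->4, 14->6, 3->1
rank(y): 9->4, 11->5, 14->7, 3->2, 6->3, 13->6, 2->1
Step 2: d_i = R_x(i) - R_y(i); compute d_i^2.
  (7-4)^2=9, (5-5)^2=0, (2-7)^2=25, (3-2)^2=1, (4-3)^2=1, (6-6)^2=0, (1-1)^2=0
sum(d^2) = 36.
Step 3: rho = 1 - 6*36 / (7*(7^2 - 1)) = 1 - 216/336 = 0.357143.
Step 4: Under H0, t = rho * sqrt((n-2)/(1-rho^2)) = 0.8550 ~ t(5).
Step 5: Two-sided p-value from the t-distribution with 5 df = 0.431611.
Step 6: alpha = 0.1. fail to reject H0.

rho = 0.3571, p = 0.431611, fail to reject H0 at alpha = 0.1.


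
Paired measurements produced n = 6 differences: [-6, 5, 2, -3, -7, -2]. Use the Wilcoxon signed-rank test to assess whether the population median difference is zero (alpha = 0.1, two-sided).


Step 1: Drop any zero differences (none here) and take |d_i|.
|d| = [6, 5, 2, 3, 7, 2]
Step 2: Midrank |d_i| (ties get averaged ranks).
ranks: |6|->5, |5|->4, |2|->1.5, |3|->3, |7|->6, |2|->1.5
Step 3: Attach original signs; sum ranks with positive sign and with negative sign.
W+ = 4 + 1.5 = 5.5
W- = 5 + 3 + 6 + 1.5 = 15.5
(Check: W+ + W- = 21 should equal n(n+1)/2 = 21.)
Step 4: Test statistic W = min(W+, W-) = 5.5.
Step 5: Ties in |d|, so use the tie-corrected normal approximation.
        E[W] = n(n+1)/4 = 6*7/4 = 10.5.
        Tie groups: |d|=2 (t=2); sum(t^3 - t) = 6.
        Var[W] = n(n+1)(2n+1)/24 - sum(t^3-t)/48 = 546/24 - 6/48 = 22.625.
        z = (W - E[W]) / sqrt(Var[W]) = (5.5 - 10.5) / 4.7566 = -1.0512.
        Two-sided p = 2*Phi(z) = 0.293177.
Step 6: alpha = 0.1. fail to reject H0.

W+ = 5.5, W- = 15.5, W = min = 5.5, p = 0.293177, fail to reject H0.


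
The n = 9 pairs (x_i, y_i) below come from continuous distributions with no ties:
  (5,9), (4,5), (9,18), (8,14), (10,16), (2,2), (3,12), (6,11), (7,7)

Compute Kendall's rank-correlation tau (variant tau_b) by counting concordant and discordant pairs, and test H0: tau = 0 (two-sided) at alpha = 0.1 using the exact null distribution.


Step 1: Enumerate the 36 unordered pairs (i,j) with i<j and classify each by sign(x_j-x_i) * sign(y_j-y_i).
  (1,2):dx=-1,dy=-4->C; (1,3):dx=+4,dy=+9->C; (1,4):dx=+3,dy=+5->C; (1,5):dx=+5,dy=+7->C
  (1,6):dx=-3,dy=-7->C; (1,7):dx=-2,dy=+3->D; (1,8):dx=+1,dy=+2->C; (1,9):dx=+2,dy=-2->D
  (2,3):dx=+5,dy=+13->C; (2,4):dx=+4,dy=+9->C; (2,5):dx=+6,dy=+11->C; (2,6):dx=-2,dy=-3->C
  (2,7):dx=-1,dy=+7->D; (2,8):dx=+2,dy=+6->C; (2,9):dx=+3,dy=+2->C; (3,4):dx=-1,dy=-4->C
  (3,5):dx=+1,dy=-2->D; (3,6):dx=-7,dy=-16->C; (3,7):dx=-6,dy=-6->C; (3,8):dx=-3,dy=-7->C
  (3,9):dx=-2,dy=-11->C; (4,5):dx=+2,dy=+2->C; (4,6):dx=-6,dy=-12->C; (4,7):dx=-5,dy=-2->C
  (4,8):dx=-2,dy=-3->C; (4,9):dx=-1,dy=-7->C; (5,6):dx=-8,dy=-14->C; (5,7):dx=-7,dy=-4->C
  (5,8):dx=-4,dy=-5->C; (5,9):dx=-3,dy=-9->C; (6,7):dx=+1,dy=+10->C; (6,8):dx=+4,dy=+9->C
  (6,9):dx=+5,dy=+5->C; (7,8):dx=+3,dy=-1->D; (7,9):dx=+4,dy=-5->D; (8,9):dx=+1,dy=-4->D
Step 2: C = 29, D = 7, total pairs = 36.
Step 3: tau = (C - D)/(n(n-1)/2) = (29 - 7)/36 = 0.611111.
Step 4: Exact two-sided p-value (enumerate n! = 362880 permutations of y under H0): p = 0.024741.
Step 5: alpha = 0.1. reject H0.

tau_b = 0.6111 (C=29, D=7), p = 0.024741, reject H0.


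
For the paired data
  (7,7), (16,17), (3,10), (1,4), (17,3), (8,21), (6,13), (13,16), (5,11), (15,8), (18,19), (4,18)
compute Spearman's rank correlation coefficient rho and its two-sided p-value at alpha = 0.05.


Step 1: Rank x and y separately (midranks; no ties here).
rank(x): 7->6, 16->10, 3->2, 1->1, 17->11, 8->7, 6->5, 13->8, 5->4, 15->9, 18->12, 4->3
rank(y): 7->3, 17->9, 10->5, 4->2, 3->1, 21->12, 13->7, 16->8, 11->6, 8->4, 19->11, 18->10
Step 2: d_i = R_x(i) - R_y(i); compute d_i^2.
  (6-3)^2=9, (10-9)^2=1, (2-5)^2=9, (1-2)^2=1, (11-1)^2=100, (7-12)^2=25, (5-7)^2=4, (8-8)^2=0, (4-6)^2=4, (9-4)^2=25, (12-11)^2=1, (3-10)^2=49
sum(d^2) = 228.
Step 3: rho = 1 - 6*228 / (12*(12^2 - 1)) = 1 - 1368/1716 = 0.202797.
Step 4: Under H0, t = rho * sqrt((n-2)/(1-rho^2)) = 0.6549 ~ t(10).
Step 5: Two-sided p-value from the t-distribution with 10 df = 0.527302.
Step 6: alpha = 0.05. fail to reject H0.

rho = 0.2028, p = 0.527302, fail to reject H0 at alpha = 0.05.


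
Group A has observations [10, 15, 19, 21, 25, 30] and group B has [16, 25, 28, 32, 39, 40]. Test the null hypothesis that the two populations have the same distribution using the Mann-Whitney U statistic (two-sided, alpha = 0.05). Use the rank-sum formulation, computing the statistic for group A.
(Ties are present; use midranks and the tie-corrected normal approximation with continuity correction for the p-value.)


Step 1: Combine and sort all 12 observations; assign midranks.
sorted (value, group): (10,X), (15,X), (16,Y), (19,X), (21,X), (25,X), (25,Y), (28,Y), (30,X), (32,Y), (39,Y), (40,Y)
ranks: 10->1, 15->2, 16->3, 19->4, 21->5, 25->6.5, 25->6.5, 28->8, 30->9, 32->10, 39->11, 40->12
Step 2: Rank sum for X: R1 = 1 + 2 + 4 + 5 + 6.5 + 9 = 27.5.
Step 3: U_X = R1 - n1(n1+1)/2 = 27.5 - 6*7/2 = 27.5 - 21 = 6.5.
       U_Y = n1*n2 - U_X = 36 - 6.5 = 29.5.
Step 4: Ties are present, so use the tie-corrected normal approximation (with continuity correction) for the p-value.
Step 5: p-value = 0.077648; compare to alpha = 0.05. fail to reject H0.

U_X = 6.5, p = 0.077648, fail to reject H0 at alpha = 0.05.


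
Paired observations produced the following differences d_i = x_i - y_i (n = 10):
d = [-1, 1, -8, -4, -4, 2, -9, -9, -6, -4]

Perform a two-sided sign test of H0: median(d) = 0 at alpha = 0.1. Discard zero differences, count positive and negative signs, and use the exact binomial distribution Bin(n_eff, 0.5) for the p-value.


Step 1: Discard zero differences. Original n = 10; n_eff = number of nonzero differences = 10.
Nonzero differences (with sign): -1, +1, -8, -4, -4, +2, -9, -9, -6, -4
Step 2: Count signs: positive = 2, negative = 8.
Step 3: Under H0: P(positive) = 0.5, so the number of positives S ~ Bin(10, 0.5).
Step 4: Two-sided exact p-value = sum of Bin(10,0.5) probabilities at or below the observed probability = 0.109375.
Step 5: alpha = 0.1. fail to reject H0.

n_eff = 10, pos = 2, neg = 8, p = 0.109375, fail to reject H0.


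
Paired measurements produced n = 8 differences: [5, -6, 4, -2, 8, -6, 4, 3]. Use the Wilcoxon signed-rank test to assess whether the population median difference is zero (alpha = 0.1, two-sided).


Step 1: Drop any zero differences (none here) and take |d_i|.
|d| = [5, 6, 4, 2, 8, 6, 4, 3]
Step 2: Midrank |d_i| (ties get averaged ranks).
ranks: |5|->5, |6|->6.5, |4|->3.5, |2|->1, |8|->8, |6|->6.5, |4|->3.5, |3|->2
Step 3: Attach original signs; sum ranks with positive sign and with negative sign.
W+ = 5 + 3.5 + 8 + 3.5 + 2 = 22
W- = 6.5 + 1 + 6.5 = 14
(Check: W+ + W- = 36 should equal n(n+1)/2 = 36.)
Step 4: Test statistic W = min(W+, W-) = 14.
Step 5: Ties in |d|, so use the tie-corrected normal approximation.
        E[W] = n(n+1)/4 = 8*9/4 = 18.
        Tie groups: |d|=4 (t=2), |d|=6 (t=2); sum(t^3 - t) = 12.
        Var[W] = n(n+1)(2n+1)/24 - sum(t^3-t)/48 = 1224/24 - 12/48 = 50.75.
        z = (W - E[W]) / sqrt(Var[W]) = (14 - 18) / 7.1239 = -0.5615.
        Two-sided p = 2*Phi(z) = 0.574464.
Step 6: alpha = 0.1. fail to reject H0.

W+ = 22, W- = 14, W = min = 14, p = 0.574464, fail to reject H0.


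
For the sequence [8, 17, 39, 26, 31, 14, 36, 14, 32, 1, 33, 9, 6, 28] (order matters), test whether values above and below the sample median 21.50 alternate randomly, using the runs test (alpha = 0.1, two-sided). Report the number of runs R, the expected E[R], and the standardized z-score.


Step 1: Compute median = 21.50; label A = above, B = below.
Labels in order: BBAAABABABABBA  (n_A = 7, n_B = 7)
Step 2: Count runs R = 10.
Step 3: Under H0 (random ordering), E[R] = 2*n_A*n_B/(n_A+n_B) + 1 = 2*7*7/14 + 1 = 8.0000.
        Var[R] = 2*n_A*n_B*(2*n_A*n_B - n_A - n_B) / ((n_A+n_B)^2 * (n_A+n_B-1)) = 8232/2548 = 3.2308.
        SD[R] = 1.7974.
Step 4: Continuity-corrected z = (R - 0.5 - E[R]) / SD[R] = (10 - 0.5 - 8.0000) / 1.7974 = 0.8345.
Step 5: Two-sided p-value via normal approximation = 2*(1 - Phi(|z|)) = 0.403986.
Step 6: alpha = 0.1. fail to reject H0.

R = 10, z = 0.8345, p = 0.403986, fail to reject H0.


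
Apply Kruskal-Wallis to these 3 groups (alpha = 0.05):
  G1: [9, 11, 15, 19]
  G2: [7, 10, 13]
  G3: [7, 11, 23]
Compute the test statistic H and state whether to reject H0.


Step 1: Combine all N = 10 observations and assign midranks.
sorted (value, group, rank): (7,G2,1.5), (7,G3,1.5), (9,G1,3), (10,G2,4), (11,G1,5.5), (11,G3,5.5), (13,G2,7), (15,G1,8), (19,G1,9), (23,G3,10)
Step 2: Sum ranks within each group.
R_1 = 25.5 (n_1 = 4)
R_2 = 12.5 (n_2 = 3)
R_3 = 17 (n_3 = 3)
Step 3: H = 12/(N(N+1)) * sum(R_i^2/n_i) - 3(N+1)
     = 12/(10*11) * (25.5^2/4 + 12.5^2/3 + 17^2/3) - 3*11
     = 0.109091 * 310.979 - 33
     = 0.925000.
Step 4: Ties present; correction factor C = 1 - 12/(10^3 - 10) = 0.987879. Corrected H = 0.925000 / 0.987879 = 0.936350.
Step 5: Under H0, H ~ chi^2(2); p-value = 0.626144.
Step 6: alpha = 0.05. fail to reject H0.

H = 0.9363, df = 2, p = 0.626144, fail to reject H0.


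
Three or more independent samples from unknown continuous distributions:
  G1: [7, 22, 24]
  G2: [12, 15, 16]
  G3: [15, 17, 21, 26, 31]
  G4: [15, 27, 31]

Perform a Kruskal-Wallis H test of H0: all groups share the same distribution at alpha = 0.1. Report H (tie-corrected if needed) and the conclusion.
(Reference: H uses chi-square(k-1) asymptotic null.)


Step 1: Combine all N = 14 observations and assign midranks.
sorted (value, group, rank): (7,G1,1), (12,G2,2), (15,G2,4), (15,G3,4), (15,G4,4), (16,G2,6), (17,G3,7), (21,G3,8), (22,G1,9), (24,G1,10), (26,G3,11), (27,G4,12), (31,G3,13.5), (31,G4,13.5)
Step 2: Sum ranks within each group.
R_1 = 20 (n_1 = 3)
R_2 = 12 (n_2 = 3)
R_3 = 43.5 (n_3 = 5)
R_4 = 29.5 (n_4 = 3)
Step 3: H = 12/(N(N+1)) * sum(R_i^2/n_i) - 3(N+1)
     = 12/(14*15) * (20^2/3 + 12^2/3 + 43.5^2/5 + 29.5^2/3) - 3*15
     = 0.057143 * 849.867 - 45
     = 3.563810.
Step 4: Ties present; correction factor C = 1 - 30/(14^3 - 14) = 0.989011. Corrected H = 3.563810 / 0.989011 = 3.603407.
Step 5: Under H0, H ~ chi^2(3); p-value = 0.307596.
Step 6: alpha = 0.1. fail to reject H0.

H = 3.6034, df = 3, p = 0.307596, fail to reject H0.


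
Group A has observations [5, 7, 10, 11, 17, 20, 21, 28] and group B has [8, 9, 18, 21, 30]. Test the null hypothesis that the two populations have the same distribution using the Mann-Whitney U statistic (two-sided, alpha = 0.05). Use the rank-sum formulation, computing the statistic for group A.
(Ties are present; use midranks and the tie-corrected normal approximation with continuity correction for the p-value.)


Step 1: Combine and sort all 13 observations; assign midranks.
sorted (value, group): (5,X), (7,X), (8,Y), (9,Y), (10,X), (11,X), (17,X), (18,Y), (20,X), (21,X), (21,Y), (28,X), (30,Y)
ranks: 5->1, 7->2, 8->3, 9->4, 10->5, 11->6, 17->7, 18->8, 20->9, 21->10.5, 21->10.5, 28->12, 30->13
Step 2: Rank sum for X: R1 = 1 + 2 + 5 + 6 + 7 + 9 + 10.5 + 12 = 52.5.
Step 3: U_X = R1 - n1(n1+1)/2 = 52.5 - 8*9/2 = 52.5 - 36 = 16.5.
       U_Y = n1*n2 - U_X = 40 - 16.5 = 23.5.
Step 4: Ties are present, so use the tie-corrected normal approximation (with continuity correction) for the p-value.
Step 5: p-value = 0.660111; compare to alpha = 0.05. fail to reject H0.

U_X = 16.5, p = 0.660111, fail to reject H0 at alpha = 0.05.


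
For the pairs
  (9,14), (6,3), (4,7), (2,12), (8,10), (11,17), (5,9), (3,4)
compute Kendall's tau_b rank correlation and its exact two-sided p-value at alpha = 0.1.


Step 1: Enumerate the 28 unordered pairs (i,j) with i<j and classify each by sign(x_j-x_i) * sign(y_j-y_i).
  (1,2):dx=-3,dy=-11->C; (1,3):dx=-5,dy=-7->C; (1,4):dx=-7,dy=-2->C; (1,5):dx=-1,dy=-4->C
  (1,6):dx=+2,dy=+3->C; (1,7):dx=-4,dy=-5->C; (1,8):dx=-6,dy=-10->C; (2,3):dx=-2,dy=+4->D
  (2,4):dx=-4,dy=+9->D; (2,5):dx=+2,dy=+7->C; (2,6):dx=+5,dy=+14->C; (2,7):dx=-1,dy=+6->D
  (2,8):dx=-3,dy=+1->D; (3,4):dx=-2,dy=+5->D; (3,5):dx=+4,dy=+3->C; (3,6):dx=+7,dy=+10->C
  (3,7):dx=+1,dy=+2->C; (3,8):dx=-1,dy=-3->C; (4,5):dx=+6,dy=-2->D; (4,6):dx=+9,dy=+5->C
  (4,7):dx=+3,dy=-3->D; (4,8):dx=+1,dy=-8->D; (5,6):dx=+3,dy=+7->C; (5,7):dx=-3,dy=-1->C
  (5,8):dx=-5,dy=-6->C; (6,7):dx=-6,dy=-8->C; (6,8):dx=-8,dy=-13->C; (7,8):dx=-2,dy=-5->C
Step 2: C = 20, D = 8, total pairs = 28.
Step 3: tau = (C - D)/(n(n-1)/2) = (20 - 8)/28 = 0.428571.
Step 4: Exact two-sided p-value (enumerate n! = 40320 permutations of y under H0): p = 0.178869.
Step 5: alpha = 0.1. fail to reject H0.

tau_b = 0.4286 (C=20, D=8), p = 0.178869, fail to reject H0.


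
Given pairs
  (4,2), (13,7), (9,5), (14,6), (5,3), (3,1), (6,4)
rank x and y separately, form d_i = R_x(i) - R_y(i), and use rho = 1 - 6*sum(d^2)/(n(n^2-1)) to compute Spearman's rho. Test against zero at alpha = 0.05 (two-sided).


Step 1: Rank x and y separately (midranks; no ties here).
rank(x): 4->2, 13->6, 9->5, 14->7, 5->3, 3->1, 6->4
rank(y): 2->2, 7->7, 5->5, 6->6, 3->3, 1->1, 4->4
Step 2: d_i = R_x(i) - R_y(i); compute d_i^2.
  (2-2)^2=0, (6-7)^2=1, (5-5)^2=0, (7-6)^2=1, (3-3)^2=0, (1-1)^2=0, (4-4)^2=0
sum(d^2) = 2.
Step 3: rho = 1 - 6*2 / (7*(7^2 - 1)) = 1 - 12/336 = 0.964286.
Step 4: Under H0, t = rho * sqrt((n-2)/(1-rho^2)) = 8.1408 ~ t(5).
Step 5: Two-sided p-value from the t-distribution with 5 df = 0.000454.
Step 6: alpha = 0.05. reject H0.

rho = 0.9643, p = 0.000454, reject H0 at alpha = 0.05.


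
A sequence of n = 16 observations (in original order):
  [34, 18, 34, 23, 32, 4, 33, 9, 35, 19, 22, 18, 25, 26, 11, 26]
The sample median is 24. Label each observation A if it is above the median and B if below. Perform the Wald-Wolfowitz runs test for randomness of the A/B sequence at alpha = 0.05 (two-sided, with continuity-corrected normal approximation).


Step 1: Compute median = 24; label A = above, B = below.
Labels in order: ABABABABABBBAABA  (n_A = 8, n_B = 8)
Step 2: Count runs R = 13.
Step 3: Under H0 (random ordering), E[R] = 2*n_A*n_B/(n_A+n_B) + 1 = 2*8*8/16 + 1 = 9.0000.
        Var[R] = 2*n_A*n_B*(2*n_A*n_B - n_A - n_B) / ((n_A+n_B)^2 * (n_A+n_B-1)) = 14336/3840 = 3.7333.
        SD[R] = 1.9322.
Step 4: Continuity-corrected z = (R - 0.5 - E[R]) / SD[R] = (13 - 0.5 - 9.0000) / 1.9322 = 1.8114.
Step 5: Two-sided p-value via normal approximation = 2*(1 - Phi(|z|)) = 0.070076.
Step 6: alpha = 0.05. fail to reject H0.

R = 13, z = 1.8114, p = 0.070076, fail to reject H0.


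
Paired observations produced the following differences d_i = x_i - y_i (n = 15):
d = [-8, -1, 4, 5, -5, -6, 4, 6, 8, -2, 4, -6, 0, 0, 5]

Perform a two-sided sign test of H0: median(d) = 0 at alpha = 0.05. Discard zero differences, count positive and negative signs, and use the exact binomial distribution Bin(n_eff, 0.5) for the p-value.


Step 1: Discard zero differences. Original n = 15; n_eff = number of nonzero differences = 13.
Nonzero differences (with sign): -8, -1, +4, +5, -5, -6, +4, +6, +8, -2, +4, -6, +5
Step 2: Count signs: positive = 7, negative = 6.
Step 3: Under H0: P(positive) = 0.5, so the number of positives S ~ Bin(13, 0.5).
Step 4: Two-sided exact p-value = sum of Bin(13,0.5) probabilities at or below the observed probability = 1.000000.
Step 5: alpha = 0.05. fail to reject H0.

n_eff = 13, pos = 7, neg = 6, p = 1.000000, fail to reject H0.


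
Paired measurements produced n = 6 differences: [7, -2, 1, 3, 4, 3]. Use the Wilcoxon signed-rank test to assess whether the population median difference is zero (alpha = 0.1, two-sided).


Step 1: Drop any zero differences (none here) and take |d_i|.
|d| = [7, 2, 1, 3, 4, 3]
Step 2: Midrank |d_i| (ties get averaged ranks).
ranks: |7|->6, |2|->2, |1|->1, |3|->3.5, |4|->5, |3|->3.5
Step 3: Attach original signs; sum ranks with positive sign and with negative sign.
W+ = 6 + 1 + 3.5 + 5 + 3.5 = 19
W- = 2 = 2
(Check: W+ + W- = 21 should equal n(n+1)/2 = 21.)
Step 4: Test statistic W = min(W+, W-) = 2.
Step 5: Ties in |d|, so use the tie-corrected normal approximation.
        E[W] = n(n+1)/4 = 6*7/4 = 10.5.
        Tie groups: |d|=3 (t=2); sum(t^3 - t) = 6.
        Var[W] = n(n+1)(2n+1)/24 - sum(t^3-t)/48 = 546/24 - 6/48 = 22.625.
        z = (W - E[W]) / sqrt(Var[W]) = (2 - 10.5) / 4.7566 = -1.7870.
        Two-sided p = 2*Phi(z) = 0.073937.
Step 6: alpha = 0.1. reject H0.

W+ = 19, W- = 2, W = min = 2, p = 0.073937, reject H0.


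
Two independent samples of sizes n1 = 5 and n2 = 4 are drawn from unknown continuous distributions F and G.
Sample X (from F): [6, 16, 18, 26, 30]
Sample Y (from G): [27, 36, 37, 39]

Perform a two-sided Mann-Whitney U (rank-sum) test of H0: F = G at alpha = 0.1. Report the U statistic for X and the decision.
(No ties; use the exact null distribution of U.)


Step 1: Combine and sort all 9 observations; assign midranks.
sorted (value, group): (6,X), (16,X), (18,X), (26,X), (27,Y), (30,X), (36,Y), (37,Y), (39,Y)
ranks: 6->1, 16->2, 18->3, 26->4, 27->5, 30->6, 36->7, 37->8, 39->9
Step 2: Rank sum for X: R1 = 1 + 2 + 3 + 4 + 6 = 16.
Step 3: U_X = R1 - n1(n1+1)/2 = 16 - 5*6/2 = 16 - 15 = 1.
       U_Y = n1*n2 - U_X = 20 - 1 = 19.
Step 4: No ties, so the exact null distribution of U (based on enumerating the C(9,5) = 126 equally likely rank assignments) gives the two-sided p-value.
Step 5: p-value = 0.031746; compare to alpha = 0.1. reject H0.

U_X = 1, p = 0.031746, reject H0 at alpha = 0.1.


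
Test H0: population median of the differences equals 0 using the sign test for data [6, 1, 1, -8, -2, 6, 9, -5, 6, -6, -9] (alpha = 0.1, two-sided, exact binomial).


Step 1: Discard zero differences. Original n = 11; n_eff = number of nonzero differences = 11.
Nonzero differences (with sign): +6, +1, +1, -8, -2, +6, +9, -5, +6, -6, -9
Step 2: Count signs: positive = 6, negative = 5.
Step 3: Under H0: P(positive) = 0.5, so the number of positives S ~ Bin(11, 0.5).
Step 4: Two-sided exact p-value = sum of Bin(11,0.5) probabilities at or below the observed probability = 1.000000.
Step 5: alpha = 0.1. fail to reject H0.

n_eff = 11, pos = 6, neg = 5, p = 1.000000, fail to reject H0.


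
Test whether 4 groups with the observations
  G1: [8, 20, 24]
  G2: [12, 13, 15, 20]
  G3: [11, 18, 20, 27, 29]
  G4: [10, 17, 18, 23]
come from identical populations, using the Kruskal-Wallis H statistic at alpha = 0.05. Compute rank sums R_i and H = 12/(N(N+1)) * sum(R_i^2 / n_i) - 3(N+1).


Step 1: Combine all N = 16 observations and assign midranks.
sorted (value, group, rank): (8,G1,1), (10,G4,2), (11,G3,3), (12,G2,4), (13,G2,5), (15,G2,6), (17,G4,7), (18,G3,8.5), (18,G4,8.5), (20,G1,11), (20,G2,11), (20,G3,11), (23,G4,13), (24,G1,14), (27,G3,15), (29,G3,16)
Step 2: Sum ranks within each group.
R_1 = 26 (n_1 = 3)
R_2 = 26 (n_2 = 4)
R_3 = 53.5 (n_3 = 5)
R_4 = 30.5 (n_4 = 4)
Step 3: H = 12/(N(N+1)) * sum(R_i^2/n_i) - 3(N+1)
     = 12/(16*17) * (26^2/3 + 26^2/4 + 53.5^2/5 + 30.5^2/4) - 3*17
     = 0.044118 * 1199.35 - 51
     = 1.912316.
Step 4: Ties present; correction factor C = 1 - 30/(16^3 - 16) = 0.992647. Corrected H = 1.912316 / 0.992647 = 1.926481.
Step 5: Under H0, H ~ chi^2(3); p-value = 0.587805.
Step 6: alpha = 0.05. fail to reject H0.

H = 1.9265, df = 3, p = 0.587805, fail to reject H0.


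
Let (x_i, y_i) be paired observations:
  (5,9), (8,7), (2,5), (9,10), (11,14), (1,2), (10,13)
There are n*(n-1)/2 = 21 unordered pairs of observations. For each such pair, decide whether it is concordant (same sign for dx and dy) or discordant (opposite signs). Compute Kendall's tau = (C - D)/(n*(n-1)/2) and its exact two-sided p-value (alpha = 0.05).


Step 1: Enumerate the 21 unordered pairs (i,j) with i<j and classify each by sign(x_j-x_i) * sign(y_j-y_i).
  (1,2):dx=+3,dy=-2->D; (1,3):dx=-3,dy=-4->C; (1,4):dx=+4,dy=+1->C; (1,5):dx=+6,dy=+5->C
  (1,6):dx=-4,dy=-7->C; (1,7):dx=+5,dy=+4->C; (2,3):dx=-6,dy=-2->C; (2,4):dx=+1,dy=+3->C
  (2,5):dx=+3,dy=+7->C; (2,6):dx=-7,dy=-5->C; (2,7):dx=+2,dy=+6->C; (3,4):dx=+7,dy=+5->C
  (3,5):dx=+9,dy=+9->C; (3,6):dx=-1,dy=-3->C; (3,7):dx=+8,dy=+8->C; (4,5):dx=+2,dy=+4->C
  (4,6):dx=-8,dy=-8->C; (4,7):dx=+1,dy=+3->C; (5,6):dx=-10,dy=-12->C; (5,7):dx=-1,dy=-1->C
  (6,7):dx=+9,dy=+11->C
Step 2: C = 20, D = 1, total pairs = 21.
Step 3: tau = (C - D)/(n(n-1)/2) = (20 - 1)/21 = 0.904762.
Step 4: Exact two-sided p-value (enumerate n! = 5040 permutations of y under H0): p = 0.002778.
Step 5: alpha = 0.05. reject H0.

tau_b = 0.9048 (C=20, D=1), p = 0.002778, reject H0.


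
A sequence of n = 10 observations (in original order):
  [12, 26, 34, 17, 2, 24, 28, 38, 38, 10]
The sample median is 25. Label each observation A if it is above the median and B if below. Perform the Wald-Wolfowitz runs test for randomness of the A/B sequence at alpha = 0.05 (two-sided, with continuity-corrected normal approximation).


Step 1: Compute median = 25; label A = above, B = below.
Labels in order: BAABBBAAAB  (n_A = 5, n_B = 5)
Step 2: Count runs R = 5.
Step 3: Under H0 (random ordering), E[R] = 2*n_A*n_B/(n_A+n_B) + 1 = 2*5*5/10 + 1 = 6.0000.
        Var[R] = 2*n_A*n_B*(2*n_A*n_B - n_A - n_B) / ((n_A+n_B)^2 * (n_A+n_B-1)) = 2000/900 = 2.2222.
        SD[R] = 1.4907.
Step 4: Continuity-corrected z = (R + 0.5 - E[R]) / SD[R] = (5 + 0.5 - 6.0000) / 1.4907 = -0.3354.
Step 5: Two-sided p-value via normal approximation = 2*(1 - Phi(|z|)) = 0.737316.
Step 6: alpha = 0.05. fail to reject H0.

R = 5, z = -0.3354, p = 0.737316, fail to reject H0.


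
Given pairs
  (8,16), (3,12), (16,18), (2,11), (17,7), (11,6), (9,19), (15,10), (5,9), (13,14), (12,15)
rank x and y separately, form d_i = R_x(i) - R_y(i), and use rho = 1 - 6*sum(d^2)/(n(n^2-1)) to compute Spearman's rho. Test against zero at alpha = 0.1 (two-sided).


Step 1: Rank x and y separately (midranks; no ties here).
rank(x): 8->4, 3->2, 16->10, 2->1, 17->11, 11->6, 9->5, 15->9, 5->3, 13->8, 12->7
rank(y): 16->9, 12->6, 18->10, 11->5, 7->2, 6->1, 19->11, 10->4, 9->3, 14->7, 15->8
Step 2: d_i = R_x(i) - R_y(i); compute d_i^2.
  (4-9)^2=25, (2-6)^2=16, (10-10)^2=0, (1-5)^2=16, (11-2)^2=81, (6-1)^2=25, (5-11)^2=36, (9-4)^2=25, (3-3)^2=0, (8-7)^2=1, (7-8)^2=1
sum(d^2) = 226.
Step 3: rho = 1 - 6*226 / (11*(11^2 - 1)) = 1 - 1356/1320 = -0.027273.
Step 4: Under H0, t = rho * sqrt((n-2)/(1-rho^2)) = -0.0818 ~ t(9).
Step 5: Two-sided p-value from the t-distribution with 9 df = 0.936558.
Step 6: alpha = 0.1. fail to reject H0.

rho = -0.0273, p = 0.936558, fail to reject H0 at alpha = 0.1.


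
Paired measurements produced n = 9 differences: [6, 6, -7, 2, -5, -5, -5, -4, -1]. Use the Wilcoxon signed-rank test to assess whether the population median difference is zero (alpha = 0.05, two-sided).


Step 1: Drop any zero differences (none here) and take |d_i|.
|d| = [6, 6, 7, 2, 5, 5, 5, 4, 1]
Step 2: Midrank |d_i| (ties get averaged ranks).
ranks: |6|->7.5, |6|->7.5, |7|->9, |2|->2, |5|->5, |5|->5, |5|->5, |4|->3, |1|->1
Step 3: Attach original signs; sum ranks with positive sign and with negative sign.
W+ = 7.5 + 7.5 + 2 = 17
W- = 9 + 5 + 5 + 5 + 3 + 1 = 28
(Check: W+ + W- = 45 should equal n(n+1)/2 = 45.)
Step 4: Test statistic W = min(W+, W-) = 17.
Step 5: Ties in |d|, so use the tie-corrected normal approximation.
        E[W] = n(n+1)/4 = 9*10/4 = 22.5.
        Tie groups: |d|=5 (t=3), |d|=6 (t=2); sum(t^3 - t) = 30.
        Var[W] = n(n+1)(2n+1)/24 - sum(t^3-t)/48 = 1710/24 - 30/48 = 70.625.
        z = (W - E[W]) / sqrt(Var[W]) = (17 - 22.5) / 8.4039 = -0.6545.
        Two-sided p = 2*Phi(z) = 0.512815.
Step 6: alpha = 0.05. fail to reject H0.

W+ = 17, W- = 28, W = min = 17, p = 0.512815, fail to reject H0.


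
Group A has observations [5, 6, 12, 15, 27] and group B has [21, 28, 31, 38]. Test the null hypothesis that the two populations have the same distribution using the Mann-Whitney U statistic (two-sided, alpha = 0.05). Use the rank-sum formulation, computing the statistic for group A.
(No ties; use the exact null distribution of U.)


Step 1: Combine and sort all 9 observations; assign midranks.
sorted (value, group): (5,X), (6,X), (12,X), (15,X), (21,Y), (27,X), (28,Y), (31,Y), (38,Y)
ranks: 5->1, 6->2, 12->3, 15->4, 21->5, 27->6, 28->7, 31->8, 38->9
Step 2: Rank sum for X: R1 = 1 + 2 + 3 + 4 + 6 = 16.
Step 3: U_X = R1 - n1(n1+1)/2 = 16 - 5*6/2 = 16 - 15 = 1.
       U_Y = n1*n2 - U_X = 20 - 1 = 19.
Step 4: No ties, so the exact null distribution of U (based on enumerating the C(9,5) = 126 equally likely rank assignments) gives the two-sided p-value.
Step 5: p-value = 0.031746; compare to alpha = 0.05. reject H0.

U_X = 1, p = 0.031746, reject H0 at alpha = 0.05.


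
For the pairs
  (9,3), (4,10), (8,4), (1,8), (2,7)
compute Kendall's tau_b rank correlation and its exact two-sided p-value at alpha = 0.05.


Step 1: Enumerate the 10 unordered pairs (i,j) with i<j and classify each by sign(x_j-x_i) * sign(y_j-y_i).
  (1,2):dx=-5,dy=+7->D; (1,3):dx=-1,dy=+1->D; (1,4):dx=-8,dy=+5->D; (1,5):dx=-7,dy=+4->D
  (2,3):dx=+4,dy=-6->D; (2,4):dx=-3,dy=-2->C; (2,5):dx=-2,dy=-3->C; (3,4):dx=-7,dy=+4->D
  (3,5):dx=-6,dy=+3->D; (4,5):dx=+1,dy=-1->D
Step 2: C = 2, D = 8, total pairs = 10.
Step 3: tau = (C - D)/(n(n-1)/2) = (2 - 8)/10 = -0.600000.
Step 4: Exact two-sided p-value (enumerate n! = 120 permutations of y under H0): p = 0.233333.
Step 5: alpha = 0.05. fail to reject H0.

tau_b = -0.6000 (C=2, D=8), p = 0.233333, fail to reject H0.


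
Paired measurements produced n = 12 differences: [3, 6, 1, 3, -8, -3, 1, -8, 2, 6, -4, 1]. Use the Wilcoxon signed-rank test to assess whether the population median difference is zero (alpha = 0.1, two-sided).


Step 1: Drop any zero differences (none here) and take |d_i|.
|d| = [3, 6, 1, 3, 8, 3, 1, 8, 2, 6, 4, 1]
Step 2: Midrank |d_i| (ties get averaged ranks).
ranks: |3|->6, |6|->9.5, |1|->2, |3|->6, |8|->11.5, |3|->6, |1|->2, |8|->11.5, |2|->4, |6|->9.5, |4|->8, |1|->2
Step 3: Attach original signs; sum ranks with positive sign and with negative sign.
W+ = 6 + 9.5 + 2 + 6 + 2 + 4 + 9.5 + 2 = 41
W- = 11.5 + 6 + 11.5 + 8 = 37
(Check: W+ + W- = 78 should equal n(n+1)/2 = 78.)
Step 4: Test statistic W = min(W+, W-) = 37.
Step 5: Ties in |d|, so use the tie-corrected normal approximation.
        E[W] = n(n+1)/4 = 12*13/4 = 39.
        Tie groups: |d|=1 (t=3), |d|=3 (t=3), |d|=6 (t=2), |d|=8 (t=2); sum(t^3 - t) = 60.
        Var[W] = n(n+1)(2n+1)/24 - sum(t^3-t)/48 = 3900/24 - 60/48 = 161.25.
        z = (W - E[W]) / sqrt(Var[W]) = (37 - 39) / 12.6984 = -0.1575.
        Two-sided p = 2*Phi(z) = 0.874851.
Step 6: alpha = 0.1. fail to reject H0.

W+ = 41, W- = 37, W = min = 37, p = 0.874851, fail to reject H0.


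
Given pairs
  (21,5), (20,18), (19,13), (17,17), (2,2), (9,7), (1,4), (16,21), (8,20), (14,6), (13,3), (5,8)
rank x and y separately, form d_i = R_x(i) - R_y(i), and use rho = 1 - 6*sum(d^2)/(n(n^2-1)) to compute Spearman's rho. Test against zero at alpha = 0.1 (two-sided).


Step 1: Rank x and y separately (midranks; no ties here).
rank(x): 21->12, 20->11, 19->10, 17->9, 2->2, 9->5, 1->1, 16->8, 8->4, 14->7, 13->6, 5->3
rank(y): 5->4, 18->10, 13->8, 17->9, 2->1, 7->6, 4->3, 21->12, 20->11, 6->5, 3->2, 8->7
Step 2: d_i = R_x(i) - R_y(i); compute d_i^2.
  (12-4)^2=64, (11-10)^2=1, (10-8)^2=4, (9-9)^2=0, (2-1)^2=1, (5-6)^2=1, (1-3)^2=4, (8-12)^2=16, (4-11)^2=49, (7-5)^2=4, (6-2)^2=16, (3-7)^2=16
sum(d^2) = 176.
Step 3: rho = 1 - 6*176 / (12*(12^2 - 1)) = 1 - 1056/1716 = 0.384615.
Step 4: Under H0, t = rho * sqrt((n-2)/(1-rho^2)) = 1.3176 ~ t(10).
Step 5: Two-sided p-value from the t-distribution with 10 df = 0.217020.
Step 6: alpha = 0.1. fail to reject H0.

rho = 0.3846, p = 0.217020, fail to reject H0 at alpha = 0.1.


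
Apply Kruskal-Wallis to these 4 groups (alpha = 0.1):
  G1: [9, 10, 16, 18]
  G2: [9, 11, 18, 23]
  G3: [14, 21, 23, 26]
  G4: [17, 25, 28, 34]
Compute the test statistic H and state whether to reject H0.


Step 1: Combine all N = 16 observations and assign midranks.
sorted (value, group, rank): (9,G1,1.5), (9,G2,1.5), (10,G1,3), (11,G2,4), (14,G3,5), (16,G1,6), (17,G4,7), (18,G1,8.5), (18,G2,8.5), (21,G3,10), (23,G2,11.5), (23,G3,11.5), (25,G4,13), (26,G3,14), (28,G4,15), (34,G4,16)
Step 2: Sum ranks within each group.
R_1 = 19 (n_1 = 4)
R_2 = 25.5 (n_2 = 4)
R_3 = 40.5 (n_3 = 4)
R_4 = 51 (n_4 = 4)
Step 3: H = 12/(N(N+1)) * sum(R_i^2/n_i) - 3(N+1)
     = 12/(16*17) * (19^2/4 + 25.5^2/4 + 40.5^2/4 + 51^2/4) - 3*17
     = 0.044118 * 1313.12 - 51
     = 6.931985.
Step 4: Ties present; correction factor C = 1 - 18/(16^3 - 16) = 0.995588. Corrected H = 6.931985 / 0.995588 = 6.962703.
Step 5: Under H0, H ~ chi^2(3); p-value = 0.073096.
Step 6: alpha = 0.1. reject H0.

H = 6.9627, df = 3, p = 0.073096, reject H0.


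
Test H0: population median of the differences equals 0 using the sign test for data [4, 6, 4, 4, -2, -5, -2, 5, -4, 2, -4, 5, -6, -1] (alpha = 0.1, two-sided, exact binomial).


Step 1: Discard zero differences. Original n = 14; n_eff = number of nonzero differences = 14.
Nonzero differences (with sign): +4, +6, +4, +4, -2, -5, -2, +5, -4, +2, -4, +5, -6, -1
Step 2: Count signs: positive = 7, negative = 7.
Step 3: Under H0: P(positive) = 0.5, so the number of positives S ~ Bin(14, 0.5).
Step 4: Two-sided exact p-value = sum of Bin(14,0.5) probabilities at or below the observed probability = 1.000000.
Step 5: alpha = 0.1. fail to reject H0.

n_eff = 14, pos = 7, neg = 7, p = 1.000000, fail to reject H0.


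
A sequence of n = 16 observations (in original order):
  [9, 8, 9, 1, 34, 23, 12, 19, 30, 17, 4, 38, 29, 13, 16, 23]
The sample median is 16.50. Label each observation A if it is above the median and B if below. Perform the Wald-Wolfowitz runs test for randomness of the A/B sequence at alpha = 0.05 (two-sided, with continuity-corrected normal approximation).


Step 1: Compute median = 16.50; label A = above, B = below.
Labels in order: BBBBAABAAABAABBA  (n_A = 8, n_B = 8)
Step 2: Count runs R = 8.
Step 3: Under H0 (random ordering), E[R] = 2*n_A*n_B/(n_A+n_B) + 1 = 2*8*8/16 + 1 = 9.0000.
        Var[R] = 2*n_A*n_B*(2*n_A*n_B - n_A - n_B) / ((n_A+n_B)^2 * (n_A+n_B-1)) = 14336/3840 = 3.7333.
        SD[R] = 1.9322.
Step 4: Continuity-corrected z = (R + 0.5 - E[R]) / SD[R] = (8 + 0.5 - 9.0000) / 1.9322 = -0.2588.
Step 5: Two-sided p-value via normal approximation = 2*(1 - Phi(|z|)) = 0.795809.
Step 6: alpha = 0.05. fail to reject H0.

R = 8, z = -0.2588, p = 0.795809, fail to reject H0.


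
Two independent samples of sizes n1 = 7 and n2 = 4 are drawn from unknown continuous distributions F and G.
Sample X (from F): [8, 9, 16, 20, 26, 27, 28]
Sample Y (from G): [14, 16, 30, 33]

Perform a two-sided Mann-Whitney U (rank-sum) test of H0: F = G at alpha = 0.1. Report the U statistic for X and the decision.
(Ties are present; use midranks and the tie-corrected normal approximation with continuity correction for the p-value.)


Step 1: Combine and sort all 11 observations; assign midranks.
sorted (value, group): (8,X), (9,X), (14,Y), (16,X), (16,Y), (20,X), (26,X), (27,X), (28,X), (30,Y), (33,Y)
ranks: 8->1, 9->2, 14->3, 16->4.5, 16->4.5, 20->6, 26->7, 27->8, 28->9, 30->10, 33->11
Step 2: Rank sum for X: R1 = 1 + 2 + 4.5 + 6 + 7 + 8 + 9 = 37.5.
Step 3: U_X = R1 - n1(n1+1)/2 = 37.5 - 7*8/2 = 37.5 - 28 = 9.5.
       U_Y = n1*n2 - U_X = 28 - 9.5 = 18.5.
Step 4: Ties are present, so use the tie-corrected normal approximation (with continuity correction) for the p-value.
Step 5: p-value = 0.448659; compare to alpha = 0.1. fail to reject H0.

U_X = 9.5, p = 0.448659, fail to reject H0 at alpha = 0.1.
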